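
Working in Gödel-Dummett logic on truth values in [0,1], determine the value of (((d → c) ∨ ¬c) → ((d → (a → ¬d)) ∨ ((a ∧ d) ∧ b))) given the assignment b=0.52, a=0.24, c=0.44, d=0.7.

(d → c): 0.7 > 0.44, so result = 0.44
¬c: Gödel ¬ of 0.44 = 0 (operand ≠ 0)
((d → c) ∨ ¬c) = max(0.44, 0) = 0.44
¬d: Gödel ¬ of 0.7 = 0 (operand ≠ 0)
(a → ¬d): 0.24 > 0, so result = 0
(d → (a → ¬d)): 0.7 > 0, so result = 0
(a ∧ d) = min(0.24, 0.7) = 0.24
((a ∧ d) ∧ b) = min(0.24, 0.52) = 0.24
((d → (a → ¬d)) ∨ ((a ∧ d) ∧ b)) = max(0, 0.24) = 0.24
(((d → c) ∨ ¬c) → ((d → (a → ¬d)) ∨ ((a ∧ d) ∧ b))): 0.44 > 0.24, so result = 0.24

0.24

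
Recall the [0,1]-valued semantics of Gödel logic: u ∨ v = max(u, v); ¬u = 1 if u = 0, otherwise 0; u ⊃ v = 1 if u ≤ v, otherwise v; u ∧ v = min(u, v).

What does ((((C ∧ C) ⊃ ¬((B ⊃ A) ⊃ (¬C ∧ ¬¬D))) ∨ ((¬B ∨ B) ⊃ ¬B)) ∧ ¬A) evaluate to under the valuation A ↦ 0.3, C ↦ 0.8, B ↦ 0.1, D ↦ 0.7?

0.00

(C ∧ C) = min(0.8, 0.8) = 0.8
(B ⊃ A): 0.1 ≤ 0.3, so result = 1
¬C: Gödel ¬ of 0.8 = 0 (operand ≠ 0)
¬D: Gödel ¬ of 0.7 = 0 (operand ≠ 0)
¬¬D: Gödel ¬ of 0 = 1 (operand is 0)
(¬C ∧ ¬¬D) = min(0, 1) = 0
((B ⊃ A) ⊃ (¬C ∧ ¬¬D)): 1 > 0, so result = 0
¬((B ⊃ A) ⊃ (¬C ∧ ¬¬D)): Gödel ¬ of 0 = 1 (operand is 0)
((C ∧ C) ⊃ ¬((B ⊃ A) ⊃ (¬C ∧ ¬¬D))): 0.8 ≤ 1, so result = 1
¬B: Gödel ¬ of 0.1 = 0 (operand ≠ 0)
(¬B ∨ B) = max(0, 0.1) = 0.1
¬B: Gödel ¬ of 0.1 = 0 (operand ≠ 0)
((¬B ∨ B) ⊃ ¬B): 0.1 > 0, so result = 0
(((C ∧ C) ⊃ ¬((B ⊃ A) ⊃ (¬C ∧ ¬¬D))) ∨ ((¬B ∨ B) ⊃ ¬B)) = max(1, 0) = 1
¬A: Gödel ¬ of 0.3 = 0 (operand ≠ 0)
((((C ∧ C) ⊃ ¬((B ⊃ A) ⊃ (¬C ∧ ¬¬D))) ∨ ((¬B ∨ B) ⊃ ¬B)) ∧ ¬A) = min(1, 0) = 0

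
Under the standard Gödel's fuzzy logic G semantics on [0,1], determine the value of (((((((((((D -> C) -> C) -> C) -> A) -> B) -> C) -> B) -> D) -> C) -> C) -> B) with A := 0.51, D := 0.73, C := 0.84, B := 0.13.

(D -> C): 0.73 ≤ 0.84, so result = 1
((D -> C) -> C): 1 > 0.84, so result = 0.84
(((D -> C) -> C) -> C): 0.84 ≤ 0.84, so result = 1
((((D -> C) -> C) -> C) -> A): 1 > 0.51, so result = 0.51
(((((D -> C) -> C) -> C) -> A) -> B): 0.51 > 0.13, so result = 0.13
((((((D -> C) -> C) -> C) -> A) -> B) -> C): 0.13 ≤ 0.84, so result = 1
(((((((D -> C) -> C) -> C) -> A) -> B) -> C) -> B): 1 > 0.13, so result = 0.13
((((((((D -> C) -> C) -> C) -> A) -> B) -> C) -> B) -> D): 0.13 ≤ 0.73, so result = 1
(((((((((D -> C) -> C) -> C) -> A) -> B) -> C) -> B) -> D) -> C): 1 > 0.84, so result = 0.84
((((((((((D -> C) -> C) -> C) -> A) -> B) -> C) -> B) -> D) -> C) -> C): 0.84 ≤ 0.84, so result = 1
(((((((((((D -> C) -> C) -> C) -> A) -> B) -> C) -> B) -> D) -> C) -> C) -> B): 1 > 0.13, so result = 0.13

0.13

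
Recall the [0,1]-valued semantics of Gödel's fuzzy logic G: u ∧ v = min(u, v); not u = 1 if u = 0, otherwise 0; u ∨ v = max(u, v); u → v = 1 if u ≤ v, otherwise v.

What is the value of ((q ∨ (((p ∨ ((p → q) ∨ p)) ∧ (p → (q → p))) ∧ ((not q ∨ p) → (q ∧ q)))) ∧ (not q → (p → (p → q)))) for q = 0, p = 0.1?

0.00

(p → q): 0.1 > 0, so result = 0
((p → q) ∨ p) = max(0, 0.1) = 0.1
(p ∨ ((p → q) ∨ p)) = max(0.1, 0.1) = 0.1
(q → p): 0 ≤ 0.1, so result = 1
(p → (q → p)): 0.1 ≤ 1, so result = 1
((p ∨ ((p → q) ∨ p)) ∧ (p → (q → p))) = min(0.1, 1) = 0.1
not q: Gödel ¬ of 0 = 1 (operand is 0)
(not q ∨ p) = max(1, 0.1) = 1
(q ∧ q) = min(0, 0) = 0
((not q ∨ p) → (q ∧ q)): 1 > 0, so result = 0
(((p ∨ ((p → q) ∨ p)) ∧ (p → (q → p))) ∧ ((not q ∨ p) → (q ∧ q))) = min(0.1, 0) = 0
(q ∨ (((p ∨ ((p → q) ∨ p)) ∧ (p → (q → p))) ∧ ((not q ∨ p) → (q ∧ q)))) = max(0, 0) = 0
not q: Gödel ¬ of 0 = 1 (operand is 0)
(p → q): 0.1 > 0, so result = 0
(p → (p → q)): 0.1 > 0, so result = 0
(not q → (p → (p → q))): 1 > 0, so result = 0
((q ∨ (((p ∨ ((p → q) ∨ p)) ∧ (p → (q → p))) ∧ ((not q ∨ p) → (q ∧ q)))) ∧ (not q → (p → (p → q)))) = min(0, 0) = 0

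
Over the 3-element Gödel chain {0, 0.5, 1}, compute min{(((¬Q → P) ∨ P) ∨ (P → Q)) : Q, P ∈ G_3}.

0.50

The minimum is attained at Q = 0, P = 0.5:
  ¬Q: Gödel ¬ of 0 = 1 (operand is 0)
  (¬Q → P): 1 > 0.5, so result = 0.5
  ((¬Q → P) ∨ P) = max(0.5, 0.5) = 0.5
  (P → Q): 0.5 > 0, so result = 0
  (((¬Q → P) ∨ P) ∨ (P → Q)) = max(0.5, 0) = 0.5
Checking all 9 assignments confirms none give a value below 0.50.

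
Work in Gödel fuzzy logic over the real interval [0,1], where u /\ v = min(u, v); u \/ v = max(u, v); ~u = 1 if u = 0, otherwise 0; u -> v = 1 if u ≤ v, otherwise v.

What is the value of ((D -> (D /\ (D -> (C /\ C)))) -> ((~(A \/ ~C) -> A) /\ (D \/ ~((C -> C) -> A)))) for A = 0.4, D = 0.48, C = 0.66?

(C /\ C) = min(0.66, 0.66) = 0.66
(D -> (C /\ C)): 0.48 ≤ 0.66, so result = 1
(D /\ (D -> (C /\ C))) = min(0.48, 1) = 0.48
(D -> (D /\ (D -> (C /\ C)))): 0.48 ≤ 0.48, so result = 1
~C: Gödel ¬ of 0.66 = 0 (operand ≠ 0)
(A \/ ~C) = max(0.4, 0) = 0.4
~(A \/ ~C): Gödel ¬ of 0.4 = 0 (operand ≠ 0)
(~(A \/ ~C) -> A): 0 ≤ 0.4, so result = 1
(C -> C): 0.66 ≤ 0.66, so result = 1
((C -> C) -> A): 1 > 0.4, so result = 0.4
~((C -> C) -> A): Gödel ¬ of 0.4 = 0 (operand ≠ 0)
(D \/ ~((C -> C) -> A)) = max(0.48, 0) = 0.48
((~(A \/ ~C) -> A) /\ (D \/ ~((C -> C) -> A))) = min(1, 0.48) = 0.48
((D -> (D /\ (D -> (C /\ C)))) -> ((~(A \/ ~C) -> A) /\ (D \/ ~((C -> C) -> A)))): 1 > 0.48, so result = 0.48

0.48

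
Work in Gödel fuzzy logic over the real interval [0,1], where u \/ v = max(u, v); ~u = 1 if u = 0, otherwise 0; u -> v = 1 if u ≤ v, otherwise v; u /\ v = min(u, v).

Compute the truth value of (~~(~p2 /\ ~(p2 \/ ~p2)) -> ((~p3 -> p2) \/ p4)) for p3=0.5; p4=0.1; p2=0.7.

1.00

~p2: Gödel ¬ of 0.7 = 0 (operand ≠ 0)
~p2: Gödel ¬ of 0.7 = 0 (operand ≠ 0)
(p2 \/ ~p2) = max(0.7, 0) = 0.7
~(p2 \/ ~p2): Gödel ¬ of 0.7 = 0 (operand ≠ 0)
(~p2 /\ ~(p2 \/ ~p2)) = min(0, 0) = 0
~(~p2 /\ ~(p2 \/ ~p2)): Gödel ¬ of 0 = 1 (operand is 0)
~~(~p2 /\ ~(p2 \/ ~p2)): Gödel ¬ of 1 = 0 (operand ≠ 0)
~p3: Gödel ¬ of 0.5 = 0 (operand ≠ 0)
(~p3 -> p2): 0 ≤ 0.7, so result = 1
((~p3 -> p2) \/ p4) = max(1, 0.1) = 1
(~~(~p2 /\ ~(p2 \/ ~p2)) -> ((~p3 -> p2) \/ p4)): 0 ≤ 1, so result = 1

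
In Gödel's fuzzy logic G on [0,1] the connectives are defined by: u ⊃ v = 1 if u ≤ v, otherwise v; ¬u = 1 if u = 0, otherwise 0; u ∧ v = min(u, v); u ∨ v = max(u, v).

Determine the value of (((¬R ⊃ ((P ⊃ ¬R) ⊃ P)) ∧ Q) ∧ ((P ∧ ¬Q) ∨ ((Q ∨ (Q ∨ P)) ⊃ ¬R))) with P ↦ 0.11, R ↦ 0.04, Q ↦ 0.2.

¬R: Gödel ¬ of 0.04 = 0 (operand ≠ 0)
¬R: Gödel ¬ of 0.04 = 0 (operand ≠ 0)
(P ⊃ ¬R): 0.11 > 0, so result = 0
((P ⊃ ¬R) ⊃ P): 0 ≤ 0.11, so result = 1
(¬R ⊃ ((P ⊃ ¬R) ⊃ P)): 0 ≤ 1, so result = 1
((¬R ⊃ ((P ⊃ ¬R) ⊃ P)) ∧ Q) = min(1, 0.2) = 0.2
¬Q: Gödel ¬ of 0.2 = 0 (operand ≠ 0)
(P ∧ ¬Q) = min(0.11, 0) = 0
(Q ∨ P) = max(0.2, 0.11) = 0.2
(Q ∨ (Q ∨ P)) = max(0.2, 0.2) = 0.2
¬R: Gödel ¬ of 0.04 = 0 (operand ≠ 0)
((Q ∨ (Q ∨ P)) ⊃ ¬R): 0.2 > 0, so result = 0
((P ∧ ¬Q) ∨ ((Q ∨ (Q ∨ P)) ⊃ ¬R)) = max(0, 0) = 0
(((¬R ⊃ ((P ⊃ ¬R) ⊃ P)) ∧ Q) ∧ ((P ∧ ¬Q) ∨ ((Q ∨ (Q ∨ P)) ⊃ ¬R))) = min(0.2, 0) = 0

0.00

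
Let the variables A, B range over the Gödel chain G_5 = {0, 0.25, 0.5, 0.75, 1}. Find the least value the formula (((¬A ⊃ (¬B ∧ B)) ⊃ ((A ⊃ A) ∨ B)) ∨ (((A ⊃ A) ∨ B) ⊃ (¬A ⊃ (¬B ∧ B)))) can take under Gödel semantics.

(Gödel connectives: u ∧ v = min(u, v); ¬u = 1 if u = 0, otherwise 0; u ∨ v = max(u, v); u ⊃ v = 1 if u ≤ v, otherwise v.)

1.00

Every assignment gives 1. For instance at A = 0, B = 0:
  ¬A: Gödel ¬ of 0 = 1 (operand is 0)
  ¬B: Gödel ¬ of 0 = 1 (operand is 0)
  (¬B ∧ B) = min(1, 0) = 0
  (¬A ⊃ (¬B ∧ B)): 1 > 0, so result = 0
  (A ⊃ A): 0 ≤ 0, so result = 1
  ((A ⊃ A) ∨ B) = max(1, 0) = 1
  ((¬A ⊃ (¬B ∧ B)) ⊃ ((A ⊃ A) ∨ B)): 0 ≤ 1, so result = 1
  (A ⊃ A): 0 ≤ 0, so result = 1
  ((A ⊃ A) ∨ B) = max(1, 0) = 1
  ¬A: Gödel ¬ of 0 = 1 (operand is 0)
  ¬B: Gödel ¬ of 0 = 1 (operand is 0)
  (¬B ∧ B) = min(1, 0) = 0
  (¬A ⊃ (¬B ∧ B)): 1 > 0, so result = 0
  (((A ⊃ A) ∨ B) ⊃ (¬A ⊃ (¬B ∧ B))): 1 > 0, so result = 0
  (((¬A ⊃ (¬B ∧ B)) ⊃ ((A ⊃ A) ∨ B)) ∨ (((A ⊃ A) ∨ B) ⊃ (¬A ⊃ (¬B ∧ B)))) = max(1, 0) = 1
All 25 assignments give value 1 — the formula is a G_5-tautology.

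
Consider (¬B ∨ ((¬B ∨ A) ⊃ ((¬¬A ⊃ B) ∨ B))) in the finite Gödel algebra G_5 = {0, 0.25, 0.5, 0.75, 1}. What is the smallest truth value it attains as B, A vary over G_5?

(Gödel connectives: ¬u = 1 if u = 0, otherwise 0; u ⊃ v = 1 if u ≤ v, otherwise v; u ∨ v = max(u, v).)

0.25

The minimum is attained at B = 0.25, A = 0.5:
  ¬B: Gödel ¬ of 0.25 = 0 (operand ≠ 0)
  ¬B: Gödel ¬ of 0.25 = 0 (operand ≠ 0)
  (¬B ∨ A) = max(0, 0.5) = 0.5
  ¬A: Gödel ¬ of 0.5 = 0 (operand ≠ 0)
  ¬¬A: Gödel ¬ of 0 = 1 (operand is 0)
  (¬¬A ⊃ B): 1 > 0.25, so result = 0.25
  ((¬¬A ⊃ B) ∨ B) = max(0.25, 0.25) = 0.25
  ((¬B ∨ A) ⊃ ((¬¬A ⊃ B) ∨ B)): 0.5 > 0.25, so result = 0.25
  (¬B ∨ ((¬B ∨ A) ⊃ ((¬¬A ⊃ B) ∨ B))) = max(0, 0.25) = 0.25
Checking all 25 assignments confirms none give a value below 0.25.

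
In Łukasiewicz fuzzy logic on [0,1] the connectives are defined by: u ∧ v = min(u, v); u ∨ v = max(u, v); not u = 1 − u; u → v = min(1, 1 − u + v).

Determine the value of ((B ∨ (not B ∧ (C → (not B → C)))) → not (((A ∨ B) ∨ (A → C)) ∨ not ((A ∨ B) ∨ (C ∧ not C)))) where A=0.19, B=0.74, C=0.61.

not B: Łukasiewicz ¬ gives 1 − 0.74 = 0.26
not B: Łukasiewicz ¬ gives 1 − 0.74 = 0.26
(not B → C): min(1, 1 − 0.26 + 0.61) = 1
(C → (not B → C)): min(1, 1 − 0.61 + 1) = 1
(not B ∧ (C → (not B → C))) = min(0.26, 1) = 0.26
(B ∨ (not B ∧ (C → (not B → C)))) = max(0.74, 0.26) = 0.74
(A ∨ B) = max(0.19, 0.74) = 0.74
(A → C): min(1, 1 − 0.19 + 0.61) = 1
((A ∨ B) ∨ (A → C)) = max(0.74, 1) = 1
(A ∨ B) = max(0.19, 0.74) = 0.74
not C: Łukasiewicz ¬ gives 1 − 0.61 = 0.39
(C ∧ not C) = min(0.61, 0.39) = 0.39
((A ∨ B) ∨ (C ∧ not C)) = max(0.74, 0.39) = 0.74
not ((A ∨ B) ∨ (C ∧ not C)): Łukasiewicz ¬ gives 1 − 0.74 = 0.26
(((A ∨ B) ∨ (A → C)) ∨ not ((A ∨ B) ∨ (C ∧ not C))) = max(1, 0.26) = 1
not (((A ∨ B) ∨ (A → C)) ∨ not ((A ∨ B) ∨ (C ∧ not C))): Łukasiewicz ¬ gives 1 − 1 = 0
((B ∨ (not B ∧ (C → (not B → C)))) → not (((A ∨ B) ∨ (A → C)) ∨ not ((A ∨ B) ∨ (C ∧ not C)))): min(1, 1 − 0.74 + 0) = 0.26

0.26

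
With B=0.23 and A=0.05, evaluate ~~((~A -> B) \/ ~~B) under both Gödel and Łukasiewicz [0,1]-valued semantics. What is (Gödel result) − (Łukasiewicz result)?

Gödel evaluation:
  ~A: Gödel ¬ of 0.05 = 0 (operand ≠ 0)
  (~A -> B): 0 ≤ 0.23, so result = 1
  ~B: Gödel ¬ of 0.23 = 0 (operand ≠ 0)
  ~~B: Gödel ¬ of 0 = 1 (operand is 0)
  ((~A -> B) \/ ~~B) = max(1, 1) = 1
  ~((~A -> B) \/ ~~B): Gödel ¬ of 1 = 0 (operand ≠ 0)
  ~~((~A -> B) \/ ~~B): Gödel ¬ of 0 = 1 (operand is 0)
  Gödel value = 1
Łukasiewicz evaluation:
  ~A: Łukasiewicz ¬ gives 1 − 0.05 = 0.95
  (~A -> B): min(1, 1 − 0.95 + 0.23) = 0.28
  ~B: Łukasiewicz ¬ gives 1 − 0.23 = 0.77
  ~~B: Łukasiewicz ¬ gives 1 − 0.77 = 0.23
  ((~A -> B) \/ ~~B) = max(0.28, 0.23) = 0.28
  ~((~A -> B) \/ ~~B): Łukasiewicz ¬ gives 1 − 0.28 = 0.72
  ~~((~A -> B) \/ ~~B): Łukasiewicz ¬ gives 1 − 0.72 = 0.28
  Łukasiewicz value = 0.28
Difference: 1 − 0.28 = 0.72

0.72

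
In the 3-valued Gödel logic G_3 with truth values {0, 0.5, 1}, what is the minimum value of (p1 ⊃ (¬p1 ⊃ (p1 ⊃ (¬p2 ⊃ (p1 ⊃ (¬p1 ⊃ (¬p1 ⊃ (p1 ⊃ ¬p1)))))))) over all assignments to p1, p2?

1.00

Every assignment gives 1. For instance at p1 = 0, p2 = 0:
  ¬p1: Gödel ¬ of 0 = 1 (operand is 0)
  ¬p2: Gödel ¬ of 0 = 1 (operand is 0)
  ¬p1: Gödel ¬ of 0 = 1 (operand is 0)
  ¬p1: Gödel ¬ of 0 = 1 (operand is 0)
  ¬p1: Gödel ¬ of 0 = 1 (operand is 0)
  (p1 ⊃ ¬p1): 0 ≤ 1, so result = 1
  (¬p1 ⊃ (p1 ⊃ ¬p1)): 1 ≤ 1, so result = 1
  (¬p1 ⊃ (¬p1 ⊃ (p1 ⊃ ¬p1))): 1 ≤ 1, so result = 1
  (p1 ⊃ (¬p1 ⊃ (¬p1 ⊃ (p1 ⊃ ¬p1)))): 0 ≤ 1, so result = 1
  (¬p2 ⊃ (p1 ⊃ (¬p1 ⊃ (¬p1 ⊃ (p1 ⊃ ¬p1))))): 1 ≤ 1, so result = 1
  (p1 ⊃ (¬p2 ⊃ (p1 ⊃ (¬p1 ⊃ (¬p1 ⊃ (p1 ⊃ ¬p1)))))): 0 ≤ 1, so result = 1
  (¬p1 ⊃ (p1 ⊃ (¬p2 ⊃ (p1 ⊃ (¬p1 ⊃ (¬p1 ⊃ (p1 ⊃ ¬p1))))))): 1 ≤ 1, so result = 1
  (p1 ⊃ (¬p1 ⊃ (p1 ⊃ (¬p2 ⊃ (p1 ⊃ (¬p1 ⊃ (¬p1 ⊃ (p1 ⊃ ¬p1)))))))): 0 ≤ 1, so result = 1
All 9 assignments give value 1 — the formula is a G_3-tautology.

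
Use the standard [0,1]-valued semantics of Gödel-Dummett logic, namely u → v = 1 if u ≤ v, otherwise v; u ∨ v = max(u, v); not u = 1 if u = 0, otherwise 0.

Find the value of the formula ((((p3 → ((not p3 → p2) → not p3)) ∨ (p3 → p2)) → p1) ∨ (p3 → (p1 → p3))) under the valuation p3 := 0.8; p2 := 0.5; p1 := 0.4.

not p3: Gödel ¬ of 0.8 = 0 (operand ≠ 0)
(not p3 → p2): 0 ≤ 0.5, so result = 1
not p3: Gödel ¬ of 0.8 = 0 (operand ≠ 0)
((not p3 → p2) → not p3): 1 > 0, so result = 0
(p3 → ((not p3 → p2) → not p3)): 0.8 > 0, so result = 0
(p3 → p2): 0.8 > 0.5, so result = 0.5
((p3 → ((not p3 → p2) → not p3)) ∨ (p3 → p2)) = max(0, 0.5) = 0.5
(((p3 → ((not p3 → p2) → not p3)) ∨ (p3 → p2)) → p1): 0.5 > 0.4, so result = 0.4
(p1 → p3): 0.4 ≤ 0.8, so result = 1
(p3 → (p1 → p3)): 0.8 ≤ 1, so result = 1
((((p3 → ((not p3 → p2) → not p3)) ∨ (p3 → p2)) → p1) ∨ (p3 → (p1 → p3))) = max(0.4, 1) = 1

1.00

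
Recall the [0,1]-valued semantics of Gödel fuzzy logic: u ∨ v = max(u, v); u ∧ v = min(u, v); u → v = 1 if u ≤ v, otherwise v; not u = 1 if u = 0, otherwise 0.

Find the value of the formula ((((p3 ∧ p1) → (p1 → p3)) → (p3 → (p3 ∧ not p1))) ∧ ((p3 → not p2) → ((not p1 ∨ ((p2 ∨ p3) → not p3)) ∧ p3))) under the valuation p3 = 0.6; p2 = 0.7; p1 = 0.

1.00

(p3 ∧ p1) = min(0.6, 0) = 0
(p1 → p3): 0 ≤ 0.6, so result = 1
((p3 ∧ p1) → (p1 → p3)): 0 ≤ 1, so result = 1
not p1: Gödel ¬ of 0 = 1 (operand is 0)
(p3 ∧ not p1) = min(0.6, 1) = 0.6
(p3 → (p3 ∧ not p1)): 0.6 ≤ 0.6, so result = 1
(((p3 ∧ p1) → (p1 → p3)) → (p3 → (p3 ∧ not p1))): 1 ≤ 1, so result = 1
not p2: Gödel ¬ of 0.7 = 0 (operand ≠ 0)
(p3 → not p2): 0.6 > 0, so result = 0
not p1: Gödel ¬ of 0 = 1 (operand is 0)
(p2 ∨ p3) = max(0.7, 0.6) = 0.7
not p3: Gödel ¬ of 0.6 = 0 (operand ≠ 0)
((p2 ∨ p3) → not p3): 0.7 > 0, so result = 0
(not p1 ∨ ((p2 ∨ p3) → not p3)) = max(1, 0) = 1
((not p1 ∨ ((p2 ∨ p3) → not p3)) ∧ p3) = min(1, 0.6) = 0.6
((p3 → not p2) → ((not p1 ∨ ((p2 ∨ p3) → not p3)) ∧ p3)): 0 ≤ 0.6, so result = 1
((((p3 ∧ p1) → (p1 → p3)) → (p3 → (p3 ∧ not p1))) ∧ ((p3 → not p2) → ((not p1 ∨ ((p2 ∨ p3) → not p3)) ∧ p3))) = min(1, 1) = 1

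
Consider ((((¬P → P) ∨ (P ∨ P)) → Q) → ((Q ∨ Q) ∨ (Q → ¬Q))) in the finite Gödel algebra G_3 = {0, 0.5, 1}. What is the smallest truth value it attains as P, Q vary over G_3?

The minimum is attained at P = 0, Q = 0.5:
  ¬P: Gödel ¬ of 0 = 1 (operand is 0)
  (¬P → P): 1 > 0, so result = 0
  (P ∨ P) = max(0, 0) = 0
  ((¬P → P) ∨ (P ∨ P)) = max(0, 0) = 0
  (((¬P → P) ∨ (P ∨ P)) → Q): 0 ≤ 0.5, so result = 1
  (Q ∨ Q) = max(0.5, 0.5) = 0.5
  ¬Q: Gödel ¬ of 0.5 = 0 (operand ≠ 0)
  (Q → ¬Q): 0.5 > 0, so result = 0
  ((Q ∨ Q) ∨ (Q → ¬Q)) = max(0.5, 0) = 0.5
  ((((¬P → P) ∨ (P ∨ P)) → Q) → ((Q ∨ Q) ∨ (Q → ¬Q))): 1 > 0.5, so result = 0.5
Checking all 9 assignments confirms none give a value below 0.50.

0.50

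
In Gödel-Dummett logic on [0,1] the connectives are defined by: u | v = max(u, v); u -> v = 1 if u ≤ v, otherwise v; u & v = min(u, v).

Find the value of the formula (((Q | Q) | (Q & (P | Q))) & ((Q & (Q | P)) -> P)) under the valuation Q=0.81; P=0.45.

0.45

(Q | Q) = max(0.81, 0.81) = 0.81
(P | Q) = max(0.45, 0.81) = 0.81
(Q & (P | Q)) = min(0.81, 0.81) = 0.81
((Q | Q) | (Q & (P | Q))) = max(0.81, 0.81) = 0.81
(Q | P) = max(0.81, 0.45) = 0.81
(Q & (Q | P)) = min(0.81, 0.81) = 0.81
((Q & (Q | P)) -> P): 0.81 > 0.45, so result = 0.45
(((Q | Q) | (Q & (P | Q))) & ((Q & (Q | P)) -> P)) = min(0.81, 0.45) = 0.45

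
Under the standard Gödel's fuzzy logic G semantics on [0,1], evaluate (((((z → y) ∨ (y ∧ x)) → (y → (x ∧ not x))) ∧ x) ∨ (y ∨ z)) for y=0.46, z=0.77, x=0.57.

(z → y): 0.77 > 0.46, so result = 0.46
(y ∧ x) = min(0.46, 0.57) = 0.46
((z → y) ∨ (y ∧ x)) = max(0.46, 0.46) = 0.46
not x: Gödel ¬ of 0.57 = 0 (operand ≠ 0)
(x ∧ not x) = min(0.57, 0) = 0
(y → (x ∧ not x)): 0.46 > 0, so result = 0
(((z → y) ∨ (y ∧ x)) → (y → (x ∧ not x))): 0.46 > 0, so result = 0
((((z → y) ∨ (y ∧ x)) → (y → (x ∧ not x))) ∧ x) = min(0, 0.57) = 0
(y ∨ z) = max(0.46, 0.77) = 0.77
(((((z → y) ∨ (y ∧ x)) → (y → (x ∧ not x))) ∧ x) ∨ (y ∨ z)) = max(0, 0.77) = 0.77

0.77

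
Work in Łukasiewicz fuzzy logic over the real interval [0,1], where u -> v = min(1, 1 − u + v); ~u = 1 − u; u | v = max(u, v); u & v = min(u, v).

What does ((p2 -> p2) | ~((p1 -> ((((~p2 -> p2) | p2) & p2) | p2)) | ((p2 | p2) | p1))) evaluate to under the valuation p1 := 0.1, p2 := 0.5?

(p2 -> p2): min(1, 1 − 0.5 + 0.5) = 1
~p2: Łukasiewicz ¬ gives 1 − 0.5 = 0.5
(~p2 -> p2): min(1, 1 − 0.5 + 0.5) = 1
((~p2 -> p2) | p2) = max(1, 0.5) = 1
(((~p2 -> p2) | p2) & p2) = min(1, 0.5) = 0.5
((((~p2 -> p2) | p2) & p2) | p2) = max(0.5, 0.5) = 0.5
(p1 -> ((((~p2 -> p2) | p2) & p2) | p2)): min(1, 1 − 0.1 + 0.5) = 1
(p2 | p2) = max(0.5, 0.5) = 0.5
((p2 | p2) | p1) = max(0.5, 0.1) = 0.5
((p1 -> ((((~p2 -> p2) | p2) & p2) | p2)) | ((p2 | p2) | p1)) = max(1, 0.5) = 1
~((p1 -> ((((~p2 -> p2) | p2) & p2) | p2)) | ((p2 | p2) | p1)): Łukasiewicz ¬ gives 1 − 1 = 0
((p2 -> p2) | ~((p1 -> ((((~p2 -> p2) | p2) & p2) | p2)) | ((p2 | p2) | p1))) = max(1, 0) = 1

1.00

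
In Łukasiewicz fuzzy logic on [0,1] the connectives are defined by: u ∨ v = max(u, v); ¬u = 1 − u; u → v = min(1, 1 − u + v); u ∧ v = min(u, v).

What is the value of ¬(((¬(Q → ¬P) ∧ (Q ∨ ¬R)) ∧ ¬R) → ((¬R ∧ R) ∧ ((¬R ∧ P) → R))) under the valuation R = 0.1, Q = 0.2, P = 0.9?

¬P: Łukasiewicz ¬ gives 1 − 0.9 = 0.1
(Q → ¬P): min(1, 1 − 0.2 + 0.1) = 0.9
¬(Q → ¬P): Łukasiewicz ¬ gives 1 − 0.9 = 0.1
¬R: Łukasiewicz ¬ gives 1 − 0.1 = 0.9
(Q ∨ ¬R) = max(0.2, 0.9) = 0.9
(¬(Q → ¬P) ∧ (Q ∨ ¬R)) = min(0.1, 0.9) = 0.1
¬R: Łukasiewicz ¬ gives 1 − 0.1 = 0.9
((¬(Q → ¬P) ∧ (Q ∨ ¬R)) ∧ ¬R) = min(0.1, 0.9) = 0.1
¬R: Łukasiewicz ¬ gives 1 − 0.1 = 0.9
(¬R ∧ R) = min(0.9, 0.1) = 0.1
¬R: Łukasiewicz ¬ gives 1 − 0.1 = 0.9
(¬R ∧ P) = min(0.9, 0.9) = 0.9
((¬R ∧ P) → R): min(1, 1 − 0.9 + 0.1) = 0.2
((¬R ∧ R) ∧ ((¬R ∧ P) → R)) = min(0.1, 0.2) = 0.1
(((¬(Q → ¬P) ∧ (Q ∨ ¬R)) ∧ ¬R) → ((¬R ∧ R) ∧ ((¬R ∧ P) → R))): min(1, 1 − 0.1 + 0.1) = 1
¬(((¬(Q → ¬P) ∧ (Q ∨ ¬R)) ∧ ¬R) → ((¬R ∧ R) ∧ ((¬R ∧ P) → R))): Łukasiewicz ¬ gives 1 − 1 = 0

0.00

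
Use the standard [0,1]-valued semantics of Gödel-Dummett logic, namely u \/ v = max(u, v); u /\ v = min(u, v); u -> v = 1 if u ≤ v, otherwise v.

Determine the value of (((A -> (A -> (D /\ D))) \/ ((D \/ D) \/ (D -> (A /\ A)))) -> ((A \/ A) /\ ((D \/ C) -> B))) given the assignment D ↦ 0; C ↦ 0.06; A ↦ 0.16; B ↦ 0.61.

0.16

(D /\ D) = min(0, 0) = 0
(A -> (D /\ D)): 0.16 > 0, so result = 0
(A -> (A -> (D /\ D))): 0.16 > 0, so result = 0
(D \/ D) = max(0, 0) = 0
(A /\ A) = min(0.16, 0.16) = 0.16
(D -> (A /\ A)): 0 ≤ 0.16, so result = 1
((D \/ D) \/ (D -> (A /\ A))) = max(0, 1) = 1
((A -> (A -> (D /\ D))) \/ ((D \/ D) \/ (D -> (A /\ A)))) = max(0, 1) = 1
(A \/ A) = max(0.16, 0.16) = 0.16
(D \/ C) = max(0, 0.06) = 0.06
((D \/ C) -> B): 0.06 ≤ 0.61, so result = 1
((A \/ A) /\ ((D \/ C) -> B)) = min(0.16, 1) = 0.16
(((A -> (A -> (D /\ D))) \/ ((D \/ D) \/ (D -> (A /\ A)))) -> ((A \/ A) /\ ((D \/ C) -> B))): 1 > 0.16, so result = 0.16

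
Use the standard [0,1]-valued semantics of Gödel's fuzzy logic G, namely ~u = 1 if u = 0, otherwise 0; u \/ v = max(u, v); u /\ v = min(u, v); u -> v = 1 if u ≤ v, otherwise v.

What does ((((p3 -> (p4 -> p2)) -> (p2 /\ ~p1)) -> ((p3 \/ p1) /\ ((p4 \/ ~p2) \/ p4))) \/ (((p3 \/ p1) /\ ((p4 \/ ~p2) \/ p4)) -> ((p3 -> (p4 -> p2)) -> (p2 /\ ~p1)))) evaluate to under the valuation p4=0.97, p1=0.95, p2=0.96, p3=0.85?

1.00

(p4 -> p2): 0.97 > 0.96, so result = 0.96
(p3 -> (p4 -> p2)): 0.85 ≤ 0.96, so result = 1
~p1: Gödel ¬ of 0.95 = 0 (operand ≠ 0)
(p2 /\ ~p1) = min(0.96, 0) = 0
((p3 -> (p4 -> p2)) -> (p2 /\ ~p1)): 1 > 0, so result = 0
(p3 \/ p1) = max(0.85, 0.95) = 0.95
~p2: Gödel ¬ of 0.96 = 0 (operand ≠ 0)
(p4 \/ ~p2) = max(0.97, 0) = 0.97
((p4 \/ ~p2) \/ p4) = max(0.97, 0.97) = 0.97
((p3 \/ p1) /\ ((p4 \/ ~p2) \/ p4)) = min(0.95, 0.97) = 0.95
(((p3 -> (p4 -> p2)) -> (p2 /\ ~p1)) -> ((p3 \/ p1) /\ ((p4 \/ ~p2) \/ p4))): 0 ≤ 0.95, so result = 1
(p3 \/ p1) = max(0.85, 0.95) = 0.95
~p2: Gödel ¬ of 0.96 = 0 (operand ≠ 0)
(p4 \/ ~p2) = max(0.97, 0) = 0.97
((p4 \/ ~p2) \/ p4) = max(0.97, 0.97) = 0.97
((p3 \/ p1) /\ ((p4 \/ ~p2) \/ p4)) = min(0.95, 0.97) = 0.95
(p4 -> p2): 0.97 > 0.96, so result = 0.96
(p3 -> (p4 -> p2)): 0.85 ≤ 0.96, so result = 1
~p1: Gödel ¬ of 0.95 = 0 (operand ≠ 0)
(p2 /\ ~p1) = min(0.96, 0) = 0
((p3 -> (p4 -> p2)) -> (p2 /\ ~p1)): 1 > 0, so result = 0
(((p3 \/ p1) /\ ((p4 \/ ~p2) \/ p4)) -> ((p3 -> (p4 -> p2)) -> (p2 /\ ~p1))): 0.95 > 0, so result = 0
((((p3 -> (p4 -> p2)) -> (p2 /\ ~p1)) -> ((p3 \/ p1) /\ ((p4 \/ ~p2) \/ p4))) \/ (((p3 \/ p1) /\ ((p4 \/ ~p2) \/ p4)) -> ((p3 -> (p4 -> p2)) -> (p2 /\ ~p1)))) = max(1, 0) = 1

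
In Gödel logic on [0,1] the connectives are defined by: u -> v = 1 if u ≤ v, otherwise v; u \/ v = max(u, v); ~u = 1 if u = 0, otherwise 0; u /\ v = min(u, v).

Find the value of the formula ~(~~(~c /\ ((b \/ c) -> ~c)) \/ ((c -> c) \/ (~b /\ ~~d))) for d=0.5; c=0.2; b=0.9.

0.00

~c: Gödel ¬ of 0.2 = 0 (operand ≠ 0)
(b \/ c) = max(0.9, 0.2) = 0.9
~c: Gödel ¬ of 0.2 = 0 (operand ≠ 0)
((b \/ c) -> ~c): 0.9 > 0, so result = 0
(~c /\ ((b \/ c) -> ~c)) = min(0, 0) = 0
~(~c /\ ((b \/ c) -> ~c)): Gödel ¬ of 0 = 1 (operand is 0)
~~(~c /\ ((b \/ c) -> ~c)): Gödel ¬ of 1 = 0 (operand ≠ 0)
(c -> c): 0.2 ≤ 0.2, so result = 1
~b: Gödel ¬ of 0.9 = 0 (operand ≠ 0)
~d: Gödel ¬ of 0.5 = 0 (operand ≠ 0)
~~d: Gödel ¬ of 0 = 1 (operand is 0)
(~b /\ ~~d) = min(0, 1) = 0
((c -> c) \/ (~b /\ ~~d)) = max(1, 0) = 1
(~~(~c /\ ((b \/ c) -> ~c)) \/ ((c -> c) \/ (~b /\ ~~d))) = max(0, 1) = 1
~(~~(~c /\ ((b \/ c) -> ~c)) \/ ((c -> c) \/ (~b /\ ~~d))): Gödel ¬ of 1 = 0 (operand ≠ 0)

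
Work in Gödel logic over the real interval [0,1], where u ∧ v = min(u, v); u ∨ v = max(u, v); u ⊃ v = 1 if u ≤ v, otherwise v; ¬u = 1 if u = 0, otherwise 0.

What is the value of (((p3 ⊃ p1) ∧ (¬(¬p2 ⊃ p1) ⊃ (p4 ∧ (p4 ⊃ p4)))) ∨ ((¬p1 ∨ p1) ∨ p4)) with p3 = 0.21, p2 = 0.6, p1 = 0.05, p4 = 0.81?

(p3 ⊃ p1): 0.21 > 0.05, so result = 0.05
¬p2: Gödel ¬ of 0.6 = 0 (operand ≠ 0)
(¬p2 ⊃ p1): 0 ≤ 0.05, so result = 1
¬(¬p2 ⊃ p1): Gödel ¬ of 1 = 0 (operand ≠ 0)
(p4 ⊃ p4): 0.81 ≤ 0.81, so result = 1
(p4 ∧ (p4 ⊃ p4)) = min(0.81, 1) = 0.81
(¬(¬p2 ⊃ p1) ⊃ (p4 ∧ (p4 ⊃ p4))): 0 ≤ 0.81, so result = 1
((p3 ⊃ p1) ∧ (¬(¬p2 ⊃ p1) ⊃ (p4 ∧ (p4 ⊃ p4)))) = min(0.05, 1) = 0.05
¬p1: Gödel ¬ of 0.05 = 0 (operand ≠ 0)
(¬p1 ∨ p1) = max(0, 0.05) = 0.05
((¬p1 ∨ p1) ∨ p4) = max(0.05, 0.81) = 0.81
(((p3 ⊃ p1) ∧ (¬(¬p2 ⊃ p1) ⊃ (p4 ∧ (p4 ⊃ p4)))) ∨ ((¬p1 ∨ p1) ∨ p4)) = max(0.05, 0.81) = 0.81

0.81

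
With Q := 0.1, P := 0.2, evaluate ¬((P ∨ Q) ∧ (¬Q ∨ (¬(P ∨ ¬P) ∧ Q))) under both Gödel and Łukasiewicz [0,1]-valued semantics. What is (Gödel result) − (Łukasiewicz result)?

0.20

Gödel evaluation:
  (P ∨ Q) = max(0.2, 0.1) = 0.2
  ¬Q: Gödel ¬ of 0.1 = 0 (operand ≠ 0)
  ¬P: Gödel ¬ of 0.2 = 0 (operand ≠ 0)
  (P ∨ ¬P) = max(0.2, 0) = 0.2
  ¬(P ∨ ¬P): Gödel ¬ of 0.2 = 0 (operand ≠ 0)
  (¬(P ∨ ¬P) ∧ Q) = min(0, 0.1) = 0
  (¬Q ∨ (¬(P ∨ ¬P) ∧ Q)) = max(0, 0) = 0
  ((P ∨ Q) ∧ (¬Q ∨ (¬(P ∨ ¬P) ∧ Q))) = min(0.2, 0) = 0
  ¬((P ∨ Q) ∧ (¬Q ∨ (¬(P ∨ ¬P) ∧ Q))): Gödel ¬ of 0 = 1 (operand is 0)
  Gödel value = 1
Łukasiewicz evaluation:
  (P ∨ Q) = max(0.2, 0.1) = 0.2
  ¬Q: Łukasiewicz ¬ gives 1 − 0.1 = 0.9
  ¬P: Łukasiewicz ¬ gives 1 − 0.2 = 0.8
  (P ∨ ¬P) = max(0.2, 0.8) = 0.8
  ¬(P ∨ ¬P): Łukasiewicz ¬ gives 1 − 0.8 = 0.2
  (¬(P ∨ ¬P) ∧ Q) = min(0.2, 0.1) = 0.1
  (¬Q ∨ (¬(P ∨ ¬P) ∧ Q)) = max(0.9, 0.1) = 0.9
  ((P ∨ Q) ∧ (¬Q ∨ (¬(P ∨ ¬P) ∧ Q))) = min(0.2, 0.9) = 0.2
  ¬((P ∨ Q) ∧ (¬Q ∨ (¬(P ∨ ¬P) ∧ Q))): Łukasiewicz ¬ gives 1 − 0.2 = 0.8
  Łukasiewicz value = 0.8
Difference: 1 − 0.8 = 0.20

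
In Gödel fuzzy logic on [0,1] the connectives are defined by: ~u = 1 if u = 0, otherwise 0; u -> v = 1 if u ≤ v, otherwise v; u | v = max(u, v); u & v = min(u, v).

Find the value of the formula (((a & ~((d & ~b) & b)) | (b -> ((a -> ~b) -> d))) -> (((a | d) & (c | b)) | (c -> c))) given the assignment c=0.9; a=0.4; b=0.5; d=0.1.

~b: Gödel ¬ of 0.5 = 0 (operand ≠ 0)
(d & ~b) = min(0.1, 0) = 0
((d & ~b) & b) = min(0, 0.5) = 0
~((d & ~b) & b): Gödel ¬ of 0 = 1 (operand is 0)
(a & ~((d & ~b) & b)) = min(0.4, 1) = 0.4
~b: Gödel ¬ of 0.5 = 0 (operand ≠ 0)
(a -> ~b): 0.4 > 0, so result = 0
((a -> ~b) -> d): 0 ≤ 0.1, so result = 1
(b -> ((a -> ~b) -> d)): 0.5 ≤ 1, so result = 1
((a & ~((d & ~b) & b)) | (b -> ((a -> ~b) -> d))) = max(0.4, 1) = 1
(a | d) = max(0.4, 0.1) = 0.4
(c | b) = max(0.9, 0.5) = 0.9
((a | d) & (c | b)) = min(0.4, 0.9) = 0.4
(c -> c): 0.9 ≤ 0.9, so result = 1
(((a | d) & (c | b)) | (c -> c)) = max(0.4, 1) = 1
(((a & ~((d & ~b) & b)) | (b -> ((a -> ~b) -> d))) -> (((a | d) & (c | b)) | (c -> c))): 1 ≤ 1, so result = 1

1.00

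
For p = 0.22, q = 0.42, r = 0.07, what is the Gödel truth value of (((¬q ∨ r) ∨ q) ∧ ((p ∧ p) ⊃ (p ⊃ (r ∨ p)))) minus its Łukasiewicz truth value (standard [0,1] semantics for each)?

-0.16

Gödel evaluation:
  ¬q: Gödel ¬ of 0.42 = 0 (operand ≠ 0)
  (¬q ∨ r) = max(0, 0.07) = 0.07
  ((¬q ∨ r) ∨ q) = max(0.07, 0.42) = 0.42
  (p ∧ p) = min(0.22, 0.22) = 0.22
  (r ∨ p) = max(0.07, 0.22) = 0.22
  (p ⊃ (r ∨ p)): 0.22 ≤ 0.22, so result = 1
  ((p ∧ p) ⊃ (p ⊃ (r ∨ p))): 0.22 ≤ 1, so result = 1
  (((¬q ∨ r) ∨ q) ∧ ((p ∧ p) ⊃ (p ⊃ (r ∨ p)))) = min(0.42, 1) = 0.42
  Gödel value = 0.42
Łukasiewicz evaluation:
  ¬q: Łukasiewicz ¬ gives 1 − 0.42 = 0.58
  (¬q ∨ r) = max(0.58, 0.07) = 0.58
  ((¬q ∨ r) ∨ q) = max(0.58, 0.42) = 0.58
  (p ∧ p) = min(0.22, 0.22) = 0.22
  (r ∨ p) = max(0.07, 0.22) = 0.22
  (p ⊃ (r ∨ p)): min(1, 1 − 0.22 + 0.22) = 1
  ((p ∧ p) ⊃ (p ⊃ (r ∨ p))): min(1, 1 − 0.22 + 1) = 1
  (((¬q ∨ r) ∨ q) ∧ ((p ∧ p) ⊃ (p ⊃ (r ∨ p)))) = min(0.58, 1) = 0.58
  Łukasiewicz value = 0.58
Difference: 0.42 − 0.58 = -0.16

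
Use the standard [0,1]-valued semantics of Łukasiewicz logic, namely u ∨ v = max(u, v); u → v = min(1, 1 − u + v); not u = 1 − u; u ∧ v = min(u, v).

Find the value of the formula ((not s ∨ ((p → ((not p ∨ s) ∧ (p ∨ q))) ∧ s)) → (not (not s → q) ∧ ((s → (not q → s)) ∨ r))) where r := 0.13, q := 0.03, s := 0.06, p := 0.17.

0.97

not s: Łukasiewicz ¬ gives 1 − 0.06 = 0.94
not p: Łukasiewicz ¬ gives 1 − 0.17 = 0.83
(not p ∨ s) = max(0.83, 0.06) = 0.83
(p ∨ q) = max(0.17, 0.03) = 0.17
((not p ∨ s) ∧ (p ∨ q)) = min(0.83, 0.17) = 0.17
(p → ((not p ∨ s) ∧ (p ∨ q))): min(1, 1 − 0.17 + 0.17) = 1
((p → ((not p ∨ s) ∧ (p ∨ q))) ∧ s) = min(1, 0.06) = 0.06
(not s ∨ ((p → ((not p ∨ s) ∧ (p ∨ q))) ∧ s)) = max(0.94, 0.06) = 0.94
not s: Łukasiewicz ¬ gives 1 − 0.06 = 0.94
(not s → q): min(1, 1 − 0.94 + 0.03) = 0.09
not (not s → q): Łukasiewicz ¬ gives 1 − 0.09 = 0.91
not q: Łukasiewicz ¬ gives 1 − 0.03 = 0.97
(not q → s): min(1, 1 − 0.97 + 0.06) = 0.09
(s → (not q → s)): min(1, 1 − 0.06 + 0.09) = 1
((s → (not q → s)) ∨ r) = max(1, 0.13) = 1
(not (not s → q) ∧ ((s → (not q → s)) ∨ r)) = min(0.91, 1) = 0.91
((not s ∨ ((p → ((not p ∨ s) ∧ (p ∨ q))) ∧ s)) → (not (not s → q) ∧ ((s → (not q → s)) ∨ r))): min(1, 1 − 0.94 + 0.91) = 0.97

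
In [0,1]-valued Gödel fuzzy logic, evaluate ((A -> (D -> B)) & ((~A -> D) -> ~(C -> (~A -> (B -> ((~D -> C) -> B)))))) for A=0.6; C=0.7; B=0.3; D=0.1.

(D -> B): 0.1 ≤ 0.3, so result = 1
(A -> (D -> B)): 0.6 ≤ 1, so result = 1
~A: Gödel ¬ of 0.6 = 0 (operand ≠ 0)
(~A -> D): 0 ≤ 0.1, so result = 1
~A: Gödel ¬ of 0.6 = 0 (operand ≠ 0)
~D: Gödel ¬ of 0.1 = 0 (operand ≠ 0)
(~D -> C): 0 ≤ 0.7, so result = 1
((~D -> C) -> B): 1 > 0.3, so result = 0.3
(B -> ((~D -> C) -> B)): 0.3 ≤ 0.3, so result = 1
(~A -> (B -> ((~D -> C) -> B))): 0 ≤ 1, so result = 1
(C -> (~A -> (B -> ((~D -> C) -> B)))): 0.7 ≤ 1, so result = 1
~(C -> (~A -> (B -> ((~D -> C) -> B)))): Gödel ¬ of 1 = 0 (operand ≠ 0)
((~A -> D) -> ~(C -> (~A -> (B -> ((~D -> C) -> B))))): 1 > 0, so result = 0
((A -> (D -> B)) & ((~A -> D) -> ~(C -> (~A -> (B -> ((~D -> C) -> B)))))) = min(1, 0) = 0

0.00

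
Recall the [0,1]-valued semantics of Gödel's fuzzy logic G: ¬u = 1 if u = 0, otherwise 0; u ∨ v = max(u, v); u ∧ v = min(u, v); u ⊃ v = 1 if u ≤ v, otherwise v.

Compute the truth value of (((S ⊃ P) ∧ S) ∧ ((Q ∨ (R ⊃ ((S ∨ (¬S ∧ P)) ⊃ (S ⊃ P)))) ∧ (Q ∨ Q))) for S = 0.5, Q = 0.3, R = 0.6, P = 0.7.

(S ⊃ P): 0.5 ≤ 0.7, so result = 1
((S ⊃ P) ∧ S) = min(1, 0.5) = 0.5
¬S: Gödel ¬ of 0.5 = 0 (operand ≠ 0)
(¬S ∧ P) = min(0, 0.7) = 0
(S ∨ (¬S ∧ P)) = max(0.5, 0) = 0.5
(S ⊃ P): 0.5 ≤ 0.7, so result = 1
((S ∨ (¬S ∧ P)) ⊃ (S ⊃ P)): 0.5 ≤ 1, so result = 1
(R ⊃ ((S ∨ (¬S ∧ P)) ⊃ (S ⊃ P))): 0.6 ≤ 1, so result = 1
(Q ∨ (R ⊃ ((S ∨ (¬S ∧ P)) ⊃ (S ⊃ P)))) = max(0.3, 1) = 1
(Q ∨ Q) = max(0.3, 0.3) = 0.3
((Q ∨ (R ⊃ ((S ∨ (¬S ∧ P)) ⊃ (S ⊃ P)))) ∧ (Q ∨ Q)) = min(1, 0.3) = 0.3
(((S ⊃ P) ∧ S) ∧ ((Q ∨ (R ⊃ ((S ∨ (¬S ∧ P)) ⊃ (S ⊃ P)))) ∧ (Q ∨ Q))) = min(0.5, 0.3) = 0.3

0.30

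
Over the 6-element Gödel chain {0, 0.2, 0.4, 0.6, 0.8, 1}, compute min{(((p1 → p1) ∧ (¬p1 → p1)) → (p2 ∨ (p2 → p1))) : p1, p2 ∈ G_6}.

The minimum is attained at p1 = 0.2, p2 = 0.4:
  (p1 → p1): 0.2 ≤ 0.2, so result = 1
  ¬p1: Gödel ¬ of 0.2 = 0 (operand ≠ 0)
  (¬p1 → p1): 0 ≤ 0.2, so result = 1
  ((p1 → p1) ∧ (¬p1 → p1)) = min(1, 1) = 1
  (p2 → p1): 0.4 > 0.2, so result = 0.2
  (p2 ∨ (p2 → p1)) = max(0.4, 0.2) = 0.4
  (((p1 → p1) ∧ (¬p1 → p1)) → (p2 ∨ (p2 → p1))): 1 > 0.4, so result = 0.4
Checking all 36 assignments confirms none give a value below 0.40.

0.40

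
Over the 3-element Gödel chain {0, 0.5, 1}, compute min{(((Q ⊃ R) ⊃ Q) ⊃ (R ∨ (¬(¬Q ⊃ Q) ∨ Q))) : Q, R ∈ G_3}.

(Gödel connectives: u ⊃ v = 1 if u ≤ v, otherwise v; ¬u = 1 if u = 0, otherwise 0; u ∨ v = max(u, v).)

The minimum is attained at Q = 0.5, R = 0:
  (Q ⊃ R): 0.5 > 0, so result = 0
  ((Q ⊃ R) ⊃ Q): 0 ≤ 0.5, so result = 1
  ¬Q: Gödel ¬ of 0.5 = 0 (operand ≠ 0)
  (¬Q ⊃ Q): 0 ≤ 0.5, so result = 1
  ¬(¬Q ⊃ Q): Gödel ¬ of 1 = 0 (operand ≠ 0)
  (¬(¬Q ⊃ Q) ∨ Q) = max(0, 0.5) = 0.5
  (R ∨ (¬(¬Q ⊃ Q) ∨ Q)) = max(0, 0.5) = 0.5
  (((Q ⊃ R) ⊃ Q) ⊃ (R ∨ (¬(¬Q ⊃ Q) ∨ Q))): 1 > 0.5, so result = 0.5
Checking all 9 assignments confirms none give a value below 0.50.

0.50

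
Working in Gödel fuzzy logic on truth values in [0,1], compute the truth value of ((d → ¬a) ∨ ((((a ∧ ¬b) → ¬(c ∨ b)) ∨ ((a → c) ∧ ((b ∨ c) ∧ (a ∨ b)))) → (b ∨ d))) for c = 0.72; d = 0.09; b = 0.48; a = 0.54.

0.48

¬a: Gödel ¬ of 0.54 = 0 (operand ≠ 0)
(d → ¬a): 0.09 > 0, so result = 0
¬b: Gödel ¬ of 0.48 = 0 (operand ≠ 0)
(a ∧ ¬b) = min(0.54, 0) = 0
(c ∨ b) = max(0.72, 0.48) = 0.72
¬(c ∨ b): Gödel ¬ of 0.72 = 0 (operand ≠ 0)
((a ∧ ¬b) → ¬(c ∨ b)): 0 ≤ 0, so result = 1
(a → c): 0.54 ≤ 0.72, so result = 1
(b ∨ c) = max(0.48, 0.72) = 0.72
(a ∨ b) = max(0.54, 0.48) = 0.54
((b ∨ c) ∧ (a ∨ b)) = min(0.72, 0.54) = 0.54
((a → c) ∧ ((b ∨ c) ∧ (a ∨ b))) = min(1, 0.54) = 0.54
(((a ∧ ¬b) → ¬(c ∨ b)) ∨ ((a → c) ∧ ((b ∨ c) ∧ (a ∨ b)))) = max(1, 0.54) = 1
(b ∨ d) = max(0.48, 0.09) = 0.48
((((a ∧ ¬b) → ¬(c ∨ b)) ∨ ((a → c) ∧ ((b ∨ c) ∧ (a ∨ b)))) → (b ∨ d)): 1 > 0.48, so result = 0.48
((d → ¬a) ∨ ((((a ∧ ¬b) → ¬(c ∨ b)) ∨ ((a → c) ∧ ((b ∨ c) ∧ (a ∨ b)))) → (b ∨ d))) = max(0, 0.48) = 0.48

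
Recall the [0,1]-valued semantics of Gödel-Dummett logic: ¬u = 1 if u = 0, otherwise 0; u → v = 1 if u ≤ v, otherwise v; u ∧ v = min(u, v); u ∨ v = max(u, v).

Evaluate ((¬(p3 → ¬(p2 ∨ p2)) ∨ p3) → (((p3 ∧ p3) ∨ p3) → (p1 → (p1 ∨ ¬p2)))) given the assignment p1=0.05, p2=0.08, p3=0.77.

(p2 ∨ p2) = max(0.08, 0.08) = 0.08
¬(p2 ∨ p2): Gödel ¬ of 0.08 = 0 (operand ≠ 0)
(p3 → ¬(p2 ∨ p2)): 0.77 > 0, so result = 0
¬(p3 → ¬(p2 ∨ p2)): Gödel ¬ of 0 = 1 (operand is 0)
(¬(p3 → ¬(p2 ∨ p2)) ∨ p3) = max(1, 0.77) = 1
(p3 ∧ p3) = min(0.77, 0.77) = 0.77
((p3 ∧ p3) ∨ p3) = max(0.77, 0.77) = 0.77
¬p2: Gödel ¬ of 0.08 = 0 (operand ≠ 0)
(p1 ∨ ¬p2) = max(0.05, 0) = 0.05
(p1 → (p1 ∨ ¬p2)): 0.05 ≤ 0.05, so result = 1
(((p3 ∧ p3) ∨ p3) → (p1 → (p1 ∨ ¬p2))): 0.77 ≤ 1, so result = 1
((¬(p3 → ¬(p2 ∨ p2)) ∨ p3) → (((p3 ∧ p3) ∨ p3) → (p1 → (p1 ∨ ¬p2)))): 1 ≤ 1, so result = 1

1.00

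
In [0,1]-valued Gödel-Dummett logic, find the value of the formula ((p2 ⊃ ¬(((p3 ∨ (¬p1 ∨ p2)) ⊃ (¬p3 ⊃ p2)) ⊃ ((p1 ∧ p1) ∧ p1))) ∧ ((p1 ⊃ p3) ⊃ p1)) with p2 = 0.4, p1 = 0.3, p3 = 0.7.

0.00

¬p1: Gödel ¬ of 0.3 = 0 (operand ≠ 0)
(¬p1 ∨ p2) = max(0, 0.4) = 0.4
(p3 ∨ (¬p1 ∨ p2)) = max(0.7, 0.4) = 0.7
¬p3: Gödel ¬ of 0.7 = 0 (operand ≠ 0)
(¬p3 ⊃ p2): 0 ≤ 0.4, so result = 1
((p3 ∨ (¬p1 ∨ p2)) ⊃ (¬p3 ⊃ p2)): 0.7 ≤ 1, so result = 1
(p1 ∧ p1) = min(0.3, 0.3) = 0.3
((p1 ∧ p1) ∧ p1) = min(0.3, 0.3) = 0.3
(((p3 ∨ (¬p1 ∨ p2)) ⊃ (¬p3 ⊃ p2)) ⊃ ((p1 ∧ p1) ∧ p1)): 1 > 0.3, so result = 0.3
¬(((p3 ∨ (¬p1 ∨ p2)) ⊃ (¬p3 ⊃ p2)) ⊃ ((p1 ∧ p1) ∧ p1)): Gödel ¬ of 0.3 = 0 (operand ≠ 0)
(p2 ⊃ ¬(((p3 ∨ (¬p1 ∨ p2)) ⊃ (¬p3 ⊃ p2)) ⊃ ((p1 ∧ p1) ∧ p1))): 0.4 > 0, so result = 0
(p1 ⊃ p3): 0.3 ≤ 0.7, so result = 1
((p1 ⊃ p3) ⊃ p1): 1 > 0.3, so result = 0.3
((p2 ⊃ ¬(((p3 ∨ (¬p1 ∨ p2)) ⊃ (¬p3 ⊃ p2)) ⊃ ((p1 ∧ p1) ∧ p1))) ∧ ((p1 ⊃ p3) ⊃ p1)) = min(0, 0.3) = 0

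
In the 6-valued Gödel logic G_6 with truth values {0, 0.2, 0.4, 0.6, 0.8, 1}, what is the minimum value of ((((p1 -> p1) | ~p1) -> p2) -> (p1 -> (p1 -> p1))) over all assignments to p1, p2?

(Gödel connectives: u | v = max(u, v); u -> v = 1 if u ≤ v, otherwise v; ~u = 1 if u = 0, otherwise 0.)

1.00

Every assignment gives 1. For instance at p1 = 0, p2 = 0:
  (p1 -> p1): 0 ≤ 0, so result = 1
  ~p1: Gödel ¬ of 0 = 1 (operand is 0)
  ((p1 -> p1) | ~p1) = max(1, 1) = 1
  (((p1 -> p1) | ~p1) -> p2): 1 > 0, so result = 0
  (p1 -> p1): 0 ≤ 0, so result = 1
  (p1 -> (p1 -> p1)): 0 ≤ 1, so result = 1
  ((((p1 -> p1) | ~p1) -> p2) -> (p1 -> (p1 -> p1))): 0 ≤ 1, so result = 1
All 36 assignments give value 1 — the formula is a G_6-tautology.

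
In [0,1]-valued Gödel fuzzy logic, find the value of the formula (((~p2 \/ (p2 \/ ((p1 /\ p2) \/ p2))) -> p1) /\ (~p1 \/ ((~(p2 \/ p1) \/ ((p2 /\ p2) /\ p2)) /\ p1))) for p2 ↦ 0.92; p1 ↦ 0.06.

0.06

~p2: Gödel ¬ of 0.92 = 0 (operand ≠ 0)
(p1 /\ p2) = min(0.06, 0.92) = 0.06
((p1 /\ p2) \/ p2) = max(0.06, 0.92) = 0.92
(p2 \/ ((p1 /\ p2) \/ p2)) = max(0.92, 0.92) = 0.92
(~p2 \/ (p2 \/ ((p1 /\ p2) \/ p2))) = max(0, 0.92) = 0.92
((~p2 \/ (p2 \/ ((p1 /\ p2) \/ p2))) -> p1): 0.92 > 0.06, so result = 0.06
~p1: Gödel ¬ of 0.06 = 0 (operand ≠ 0)
(p2 \/ p1) = max(0.92, 0.06) = 0.92
~(p2 \/ p1): Gödel ¬ of 0.92 = 0 (operand ≠ 0)
(p2 /\ p2) = min(0.92, 0.92) = 0.92
((p2 /\ p2) /\ p2) = min(0.92, 0.92) = 0.92
(~(p2 \/ p1) \/ ((p2 /\ p2) /\ p2)) = max(0, 0.92) = 0.92
((~(p2 \/ p1) \/ ((p2 /\ p2) /\ p2)) /\ p1) = min(0.92, 0.06) = 0.06
(~p1 \/ ((~(p2 \/ p1) \/ ((p2 /\ p2) /\ p2)) /\ p1)) = max(0, 0.06) = 0.06
(((~p2 \/ (p2 \/ ((p1 /\ p2) \/ p2))) -> p1) /\ (~p1 \/ ((~(p2 \/ p1) \/ ((p2 /\ p2) /\ p2)) /\ p1))) = min(0.06, 0.06) = 0.06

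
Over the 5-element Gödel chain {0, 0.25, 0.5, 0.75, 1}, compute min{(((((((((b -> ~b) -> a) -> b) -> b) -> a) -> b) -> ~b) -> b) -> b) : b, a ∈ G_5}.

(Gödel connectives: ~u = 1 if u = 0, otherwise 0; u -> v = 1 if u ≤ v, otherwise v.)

0.25

The minimum is attained at b = 0.25, a = 0:
  ~b: Gödel ¬ of 0.25 = 0 (operand ≠ 0)
  (b -> ~b): 0.25 > 0, so result = 0
  ((b -> ~b) -> a): 0 ≤ 0, so result = 1
  (((b -> ~b) -> a) -> b): 1 > 0.25, so result = 0.25
  ((((b -> ~b) -> a) -> b) -> b): 0.25 ≤ 0.25, so result = 1
  (((((b -> ~b) -> a) -> b) -> b) -> a): 1 > 0, so result = 0
  ((((((b -> ~b) -> a) -> b) -> b) -> a) -> b): 0 ≤ 0.25, so result = 1
  ~b: Gödel ¬ of 0.25 = 0 (operand ≠ 0)
  (((((((b -> ~b) -> a) -> b) -> b) -> a) -> b) -> ~b): 1 > 0, so result = 0
  ((((((((b -> ~b) -> a) -> b) -> b) -> a) -> b) -> ~b) -> b): 0 ≤ 0.25, so result = 1
  (((((((((b -> ~b) -> a) -> b) -> b) -> a) -> b) -> ~b) -> b) -> b): 1 > 0.25, so result = 0.25
Checking all 25 assignments confirms none give a value below 0.25.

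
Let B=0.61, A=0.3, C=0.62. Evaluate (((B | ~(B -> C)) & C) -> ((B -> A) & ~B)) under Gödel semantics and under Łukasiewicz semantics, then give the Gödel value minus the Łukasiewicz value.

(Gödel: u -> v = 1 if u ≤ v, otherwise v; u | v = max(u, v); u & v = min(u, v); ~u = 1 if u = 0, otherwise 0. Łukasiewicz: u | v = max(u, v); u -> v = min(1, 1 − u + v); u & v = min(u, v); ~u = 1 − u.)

-0.78

Gödel evaluation:
  (B -> C): 0.61 ≤ 0.62, so result = 1
  ~(B -> C): Gödel ¬ of 1 = 0 (operand ≠ 0)
  (B | ~(B -> C)) = max(0.61, 0) = 0.61
  ((B | ~(B -> C)) & C) = min(0.61, 0.62) = 0.61
  (B -> A): 0.61 > 0.3, so result = 0.3
  ~B: Gödel ¬ of 0.61 = 0 (operand ≠ 0)
  ((B -> A) & ~B) = min(0.3, 0) = 0
  (((B | ~(B -> C)) & C) -> ((B -> A) & ~B)): 0.61 > 0, so result = 0
  Gödel value = 0
Łukasiewicz evaluation:
  (B -> C): min(1, 1 − 0.61 + 0.62) = 1
  ~(B -> C): Łukasiewicz ¬ gives 1 − 1 = 0
  (B | ~(B -> C)) = max(0.61, 0) = 0.61
  ((B | ~(B -> C)) & C) = min(0.61, 0.62) = 0.61
  (B -> A): min(1, 1 − 0.61 + 0.3) = 0.69
  ~B: Łukasiewicz ¬ gives 1 − 0.61 = 0.39
  ((B -> A) & ~B) = min(0.69, 0.39) = 0.39
  (((B | ~(B -> C)) & C) -> ((B -> A) & ~B)): min(1, 1 − 0.61 + 0.39) = 0.78
  Łukasiewicz value = 0.78
Difference: 0 − 0.78 = -0.78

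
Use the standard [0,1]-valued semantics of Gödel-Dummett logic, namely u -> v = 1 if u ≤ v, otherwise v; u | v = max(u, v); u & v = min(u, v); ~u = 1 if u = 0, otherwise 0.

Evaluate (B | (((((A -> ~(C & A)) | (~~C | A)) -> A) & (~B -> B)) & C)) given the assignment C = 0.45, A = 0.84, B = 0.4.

0.45

(C & A) = min(0.45, 0.84) = 0.45
~(C & A): Gödel ¬ of 0.45 = 0 (operand ≠ 0)
(A -> ~(C & A)): 0.84 > 0, so result = 0
~C: Gödel ¬ of 0.45 = 0 (operand ≠ 0)
~~C: Gödel ¬ of 0 = 1 (operand is 0)
(~~C | A) = max(1, 0.84) = 1
((A -> ~(C & A)) | (~~C | A)) = max(0, 1) = 1
(((A -> ~(C & A)) | (~~C | A)) -> A): 1 > 0.84, so result = 0.84
~B: Gödel ¬ of 0.4 = 0 (operand ≠ 0)
(~B -> B): 0 ≤ 0.4, so result = 1
((((A -> ~(C & A)) | (~~C | A)) -> A) & (~B -> B)) = min(0.84, 1) = 0.84
(((((A -> ~(C & A)) | (~~C | A)) -> A) & (~B -> B)) & C) = min(0.84, 0.45) = 0.45
(B | (((((A -> ~(C & A)) | (~~C | A)) -> A) & (~B -> B)) & C)) = max(0.4, 0.45) = 0.45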